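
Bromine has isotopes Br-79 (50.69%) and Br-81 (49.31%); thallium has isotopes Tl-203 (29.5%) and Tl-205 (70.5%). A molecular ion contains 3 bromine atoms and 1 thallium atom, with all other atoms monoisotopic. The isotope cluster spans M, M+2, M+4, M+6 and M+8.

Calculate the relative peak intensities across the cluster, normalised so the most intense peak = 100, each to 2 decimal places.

10.19 : 54.09 : 100.00 : 78.52 : 22.42

Bromine pattern (n=3): 0.13024674 : 0.3801026 : 0.36975457 : 0.11989609
Thallium pattern (n=1): 0.2950 : 0.7050
Convolve the two distributions (both contribute in 2-u steps):
  M: 0.13024674×0.2950 = 0.038423
  M+2: 0.13024674×0.7050 + 0.3801026×0.2950 = 0.203954
  M+4: 0.3801026×0.7050 + 0.36975457×0.2950 = 0.377050
  M+6: 0.36975457×0.7050 + 0.11989609×0.2950 = 0.296046
  M+8: 0.11989609×0.7050 = 0.084527
Scale to base peak (0.377050) = 100: 10.19 : 54.09 : 100.00 : 78.52 : 22.42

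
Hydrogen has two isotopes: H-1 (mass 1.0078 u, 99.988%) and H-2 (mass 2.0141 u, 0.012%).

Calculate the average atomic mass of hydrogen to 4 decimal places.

1.0079 u

Average mass = Σ (abundance × isotope mass) = 0.99988 × 1.0078 + 0.00012 × 2.0141
= 1.00768 + 0.00024 = 1.00792 u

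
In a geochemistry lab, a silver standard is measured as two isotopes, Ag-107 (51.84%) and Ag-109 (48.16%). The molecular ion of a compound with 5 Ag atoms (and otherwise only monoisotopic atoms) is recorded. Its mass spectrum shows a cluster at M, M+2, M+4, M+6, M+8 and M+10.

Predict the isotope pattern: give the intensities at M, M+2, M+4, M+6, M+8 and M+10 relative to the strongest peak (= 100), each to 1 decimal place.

11.6 : 53.8 : 100.0 : 92.9 : 43.2 : 8.0

The 5 Ag atoms are independent, so intensities follow the terms of (0.5184 + 0.4816)^5.
P(M) = 0.5184^5 = 0.037439
P(M+2) = 5 × 0.5184^4 × 0.4816^1 = 0.173907
P(M+4) = 10 × 0.5184^3 × 0.4816^2 = 0.323123
P(M+6) = 10 × 0.5184^2 × 0.4816^3 = 0.300185
P(M+8) = 5 × 0.5184^1 × 0.4816^4 = 0.139438
P(M+10) = 0.4816^5 = 0.025908
The M+4 peak is largest (0.323123); scaling to 100 gives 11.6 : 53.8 : 100.0 : 92.9 : 43.2 : 8.0.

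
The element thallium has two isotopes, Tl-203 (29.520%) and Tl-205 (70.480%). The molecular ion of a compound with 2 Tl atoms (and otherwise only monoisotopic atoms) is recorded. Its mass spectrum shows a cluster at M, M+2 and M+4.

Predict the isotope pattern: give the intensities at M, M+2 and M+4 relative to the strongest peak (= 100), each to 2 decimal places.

17.54 : 83.77 : 100.00

Each Tl atom is independently Tl-203 (p = 0.29520) or Tl-205 (q = 0.70480); the cluster is the binomial expansion (p + q)^2.
P(M) = 0.29520^2 = 0.087143
P(M+2) = 2 × 0.29520^1 × 0.70480^1 = 0.416114
P(M+4) = 0.70480^2 = 0.496743
The M+4 peak is largest (0.496743); scaling to 100 gives 17.54 : 83.77 : 100.00.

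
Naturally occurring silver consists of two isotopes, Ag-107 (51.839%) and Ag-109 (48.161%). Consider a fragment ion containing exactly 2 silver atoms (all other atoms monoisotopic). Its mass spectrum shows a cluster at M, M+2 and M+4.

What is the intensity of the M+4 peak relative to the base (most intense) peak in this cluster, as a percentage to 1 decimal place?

46.5%

(0.51839 + 0.48161)^2 gives M 0.2687, M+2 0.4993, M+4 0.2319; the largest is M+2.
P(M+2) = C(2,1) × 0.51839^1 × 0.48161^1 = 2 × 0.51839 × 0.48161 = 0.499324 (base)
P(M+4) = C(2,2) × 0.51839^0 × 0.48161^2 = 1 × 1.0000 × 0.23194819 = 0.231948
Relative intensity = 0.231948 / 0.499324 × 100 = 46.5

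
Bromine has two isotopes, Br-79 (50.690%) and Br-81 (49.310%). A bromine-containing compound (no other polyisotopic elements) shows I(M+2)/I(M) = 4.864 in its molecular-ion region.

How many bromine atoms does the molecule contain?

The M+2/M ratio from n Br atoms is n · q/p = n · 0.49310/0.50690.
n = 4.864 × 0.50690/0.49310 = 5.00 ≈ 5

5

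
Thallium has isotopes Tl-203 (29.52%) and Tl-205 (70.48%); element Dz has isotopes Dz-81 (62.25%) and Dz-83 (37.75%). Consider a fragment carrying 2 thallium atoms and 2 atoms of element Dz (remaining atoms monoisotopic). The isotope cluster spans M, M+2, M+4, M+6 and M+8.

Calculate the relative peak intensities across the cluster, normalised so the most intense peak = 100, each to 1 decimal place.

Thallium pattern (n=2): 0.08714304 : 0.41611392 : 0.49674304
Element Dz pattern (n=2): 0.38750625 : 0.4699875 : 0.14250625
Convolve the two distributions (both contribute in 2-u steps):
  M: 0.08714304×0.38750625 = 0.033768
  M+2: 0.08714304×0.4699875 + 0.41611392×0.38750625 = 0.202203
  M+4: 0.08714304×0.14250625 + 0.41611392×0.4699875 + 0.49674304×0.38750625 = 0.400478
  M+6: 0.41611392×0.14250625 + 0.49674304×0.4699875 = 0.292762
  M+8: 0.49674304×0.14250625 = 0.070789
Scale to base peak (0.400478) = 100: 8.4 : 50.5 : 100.0 : 73.1 : 17.7

8.4 : 50.5 : 100.0 : 73.1 : 17.7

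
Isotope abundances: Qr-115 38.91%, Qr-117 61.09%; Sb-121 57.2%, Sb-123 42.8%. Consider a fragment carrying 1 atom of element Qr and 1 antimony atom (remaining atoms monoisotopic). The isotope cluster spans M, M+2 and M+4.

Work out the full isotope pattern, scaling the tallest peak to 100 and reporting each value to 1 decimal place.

43.1 : 100.0 : 50.7

Element Qr pattern (n=1): 0.3891 : 0.6109
Antimony pattern (n=1): 0.5720 : 0.4280
Convolve the two distributions (both contribute in 2-u steps):
  M: 0.3891×0.5720 = 0.222565
  M+2: 0.3891×0.4280 + 0.6109×0.5720 = 0.515970
  M+4: 0.6109×0.4280 = 0.261465
Scale to base peak (0.515970) = 100: 43.1 : 100.0 : 50.7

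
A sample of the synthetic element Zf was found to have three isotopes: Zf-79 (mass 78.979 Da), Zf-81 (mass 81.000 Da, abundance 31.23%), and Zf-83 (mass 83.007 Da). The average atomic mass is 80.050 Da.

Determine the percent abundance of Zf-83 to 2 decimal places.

10.92%

Let x and y be the fractions of Zf-79 and Zf-83. Then x + y = 1 − 0.3123 = 0.6877 and 78.979x + 83.007y = 80.050 − 0.3123×81.000 = 54.7537.
Substituting: 78.979x + 83.007(0.6877 − x) = 54.7537
(78.979 − 83.007)x = -2.3302139  ⇒  x = 0.57850, y = 0.10920
Zf-79: 57.85%, Zf-83: 10.92%.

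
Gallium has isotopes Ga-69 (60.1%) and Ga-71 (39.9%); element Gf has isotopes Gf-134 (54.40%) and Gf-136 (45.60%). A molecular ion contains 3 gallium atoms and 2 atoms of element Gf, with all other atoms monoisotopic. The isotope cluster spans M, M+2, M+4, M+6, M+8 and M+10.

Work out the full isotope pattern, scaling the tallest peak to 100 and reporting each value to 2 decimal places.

Gallium pattern (n=3): 0.2170818 : 0.4323576 : 0.2870394 : 0.0635212
Element Gf pattern (n=2): 0.295936 : 0.496128 : 0.207936
Convolve the two distributions (both contribute in 2-u steps):
  M: 0.2170818×0.295936 = 0.064242
  M+2: 0.2170818×0.496128 + 0.4323576×0.295936 = 0.235651
  M+4: 0.2170818×0.207936 + 0.4323576×0.496128 + 0.2870394×0.295936 = 0.344589
  M+6: 0.4323576×0.207936 + 0.2870394×0.496128 + 0.0635212×0.295936 = 0.251109
  M+8: 0.2870394×0.207936 + 0.0635212×0.496128 = 0.091200
  M+10: 0.0635212×0.207936 = 0.013208
Scale to base peak (0.344589) = 100: 18.64 : 68.39 : 100.00 : 72.87 : 26.47 : 3.83

18.64 : 68.39 : 100.00 : 72.87 : 26.47 : 3.83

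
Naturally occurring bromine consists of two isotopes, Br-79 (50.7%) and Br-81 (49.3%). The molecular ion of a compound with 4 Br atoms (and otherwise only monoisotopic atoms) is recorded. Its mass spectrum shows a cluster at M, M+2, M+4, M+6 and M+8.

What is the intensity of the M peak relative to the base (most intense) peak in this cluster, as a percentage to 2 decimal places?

17.63%

Binomial terms of (0.507 + 0.493)^4: M 0.0661, M+2 0.2570, M+4 0.3749, M+6 0.2430, M+8 0.0591 → M+4 is the base peak.
P(M+4) = C(4,2) × 0.507^2 × 0.493^2 = 6 × 0.257049 × 0.243049 = 0.374853 (base)
P(M) = C(4,0) × 0.507^4 × 0.493^0 = 1 × 0.06607419 × 1.0000 = 0.066074
Relative intensity = 0.066074 / 0.374853 × 100 = 17.63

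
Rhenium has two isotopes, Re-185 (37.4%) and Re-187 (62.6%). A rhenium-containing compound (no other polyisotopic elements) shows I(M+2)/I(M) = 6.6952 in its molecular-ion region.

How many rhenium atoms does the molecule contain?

4

The M+2/M ratio from n Re atoms is n · q/p = n · 0.626/0.374.
n = 6.6952 × 0.374/0.626 = 4.00 ≈ 4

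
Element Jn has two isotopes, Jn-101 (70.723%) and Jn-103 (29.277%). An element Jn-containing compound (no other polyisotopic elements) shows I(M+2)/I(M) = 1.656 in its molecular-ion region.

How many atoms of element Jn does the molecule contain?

4

With n Jn atoms, P(M+2)/P(M) = C(n,1)·p^(n−1)q / p^n = n·q/p = n · 0.29277/0.70723.
n = 1.656 × 0.70723/0.29277 = 4.00 ≈ 4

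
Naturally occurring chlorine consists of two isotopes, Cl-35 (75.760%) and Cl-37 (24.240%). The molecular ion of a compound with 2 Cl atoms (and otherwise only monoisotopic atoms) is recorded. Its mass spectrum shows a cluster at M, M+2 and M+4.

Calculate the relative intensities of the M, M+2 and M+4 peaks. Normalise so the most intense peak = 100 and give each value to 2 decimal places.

100.00 : 63.99 : 10.24

The 2 Cl atoms are independent, so intensities follow the terms of (0.75760 + 0.24240)^2.
P(M) = 0.75760^2 = 0.573958
P(M+2) = 2 × 0.75760^1 × 0.24240^1 = 0.367284
P(M+4) = 0.24240^2 = 0.058758
The M peak is largest (0.573958); scaling to 100 gives 100.00 : 63.99 : 10.24.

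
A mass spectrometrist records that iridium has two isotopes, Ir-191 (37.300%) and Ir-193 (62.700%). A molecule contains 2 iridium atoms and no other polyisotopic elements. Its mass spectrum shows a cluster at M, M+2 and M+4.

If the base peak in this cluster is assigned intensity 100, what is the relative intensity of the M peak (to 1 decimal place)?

Binomial terms of (0.37300 + 0.62700)^2: M 0.1391, M+2 0.4677, M+4 0.3931 → M+2 is the base peak.
P(M+2) = C(2,1) × 0.37300^1 × 0.62700^1 = 2 × 0.3730 × 0.6270 = 0.467742 (base)
P(M) = C(2,0) × 0.37300^2 × 0.62700^0 = 1 × 0.139129 × 1.0000 = 0.139129
Relative intensity = 0.139129 / 0.467742 × 100 = 29.7

29.7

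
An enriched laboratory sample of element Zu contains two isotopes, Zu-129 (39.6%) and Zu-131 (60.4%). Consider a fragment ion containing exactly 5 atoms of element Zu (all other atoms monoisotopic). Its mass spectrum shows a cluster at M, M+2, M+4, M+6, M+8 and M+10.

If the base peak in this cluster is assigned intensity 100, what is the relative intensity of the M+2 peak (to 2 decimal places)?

(0.396 + 0.604)^5 gives M 0.0097, M+2 0.0743, M+4 0.2265, M+6 0.3455, M+8 0.2635, M+10 0.0804; the largest is M+6.
P(M+6) = C(5,3) × 0.396^2 × 0.604^3 = 10 × 0.156816 × 0.22034886 = 0.345542 (base)
P(M+2) = C(5,1) × 0.396^4 × 0.604^1 = 5 × 0.02459126 × 0.6040 = 0.074266
Relative intensity = 0.074266 / 0.345542 × 100 = 21.49

21.49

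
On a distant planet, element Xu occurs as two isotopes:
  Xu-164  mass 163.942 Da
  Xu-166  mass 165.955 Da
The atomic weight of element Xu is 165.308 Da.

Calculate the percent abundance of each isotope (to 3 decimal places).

Xu-164: 32.141%, Xu-166: 67.859%

With x = fraction of Xu-164 (so Xu-166 is 1 − x):
163.942·x + 165.955·(1 − x) = 165.308
(163.942 − 165.955)·x = 165.308 − 165.955
x = -0.647 / -2.013 = 0.32141 → 32.141% Xu-164, 67.859% Xu-166.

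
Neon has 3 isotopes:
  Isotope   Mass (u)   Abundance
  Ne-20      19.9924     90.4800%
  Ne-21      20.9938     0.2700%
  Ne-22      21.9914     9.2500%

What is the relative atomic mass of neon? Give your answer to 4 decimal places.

Weight each isotope mass by its fractional abundance: 0.904800 × 19.9924 + 0.002700 × 20.9938 + 0.092500 × 21.9914
= 18.08912 + 0.05668 + 2.03420 = 20.18000 u

20.1800 u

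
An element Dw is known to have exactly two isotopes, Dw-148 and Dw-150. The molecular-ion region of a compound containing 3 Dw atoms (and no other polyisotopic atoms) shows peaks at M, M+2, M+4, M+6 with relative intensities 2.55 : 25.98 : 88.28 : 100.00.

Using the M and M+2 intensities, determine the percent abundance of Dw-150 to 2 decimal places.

77.25%

If p is the fraction of Dw that is Dw-148, then I(M+2)/I(M) = [C(3,1)·p^2·(1−p)] / p^3 = 3·(1−p)/p = 25.98/2.55 = 10.1882
(1−p)/p = 10.1882/3 = 3.3961  ⇒  p = 1/(1 + 3.3961) = 0.2275
Dw-148: 22.75%, Dw-150: 77.25%.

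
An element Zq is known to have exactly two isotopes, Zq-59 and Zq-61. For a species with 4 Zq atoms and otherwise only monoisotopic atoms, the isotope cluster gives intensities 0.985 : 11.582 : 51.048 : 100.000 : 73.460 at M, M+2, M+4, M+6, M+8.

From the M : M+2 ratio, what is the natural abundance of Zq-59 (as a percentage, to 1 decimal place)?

25.4%

Let p = fractional abundance of Zq-59. I(M+2)/I(M) = [C(4,1)·p^3·(1−p)] / p^4 = 4·(1−p)/p = 11.582/0.985 = 11.7584
(1−p)/p = 11.7584/4 = 2.9396  ⇒  p = 1/(1 + 2.9396) = 0.2538
Zq-59: 25.4%, Zq-61: 74.6%.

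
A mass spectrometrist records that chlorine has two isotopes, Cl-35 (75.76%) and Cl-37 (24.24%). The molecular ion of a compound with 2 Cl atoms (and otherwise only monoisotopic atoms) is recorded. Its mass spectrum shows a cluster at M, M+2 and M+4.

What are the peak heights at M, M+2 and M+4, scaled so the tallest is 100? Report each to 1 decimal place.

Expanding (0.7576 + 0.2424)^2:
P(M) = 0.7576^2 = 0.573958
P(M+2) = 2 × 0.7576^1 × 0.2424^1 = 0.367284
P(M+4) = 0.2424^2 = 0.058758
The M peak is largest (0.573958); scaling to 100 gives 100.0 : 64.0 : 10.2.

100.0 : 64.0 : 10.2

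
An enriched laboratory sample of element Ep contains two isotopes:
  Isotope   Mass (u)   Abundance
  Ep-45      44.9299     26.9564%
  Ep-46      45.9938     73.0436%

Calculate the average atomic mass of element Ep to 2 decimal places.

The abundance-weighted mean is 0.269564 × 44.9299 + 0.730436 × 45.9938
= 12.11148 + 33.59553 = 45.70701 u

45.71 u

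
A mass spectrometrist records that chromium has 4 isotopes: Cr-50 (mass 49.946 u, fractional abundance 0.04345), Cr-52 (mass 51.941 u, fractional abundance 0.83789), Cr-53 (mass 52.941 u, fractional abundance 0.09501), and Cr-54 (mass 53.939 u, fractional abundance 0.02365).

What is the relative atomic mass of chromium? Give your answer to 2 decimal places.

Ar = Σ fᵢ·mᵢ = 0.04345 × 49.946 + 0.83789 × 51.941 + 0.09501 × 52.941 + 0.02365 × 53.939
= 2.1702 + 43.5208 + 5.0299 + 1.2757 = 51.9966 u

52.00 u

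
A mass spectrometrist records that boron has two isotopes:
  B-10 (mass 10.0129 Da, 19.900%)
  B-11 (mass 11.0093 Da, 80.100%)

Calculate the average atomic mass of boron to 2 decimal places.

Average mass = Σ (abundance × isotope mass) = 0.19900 × 10.0129 + 0.80100 × 11.0093
= 1.99257 + 8.81845 = 10.81102 Da

10.81 Da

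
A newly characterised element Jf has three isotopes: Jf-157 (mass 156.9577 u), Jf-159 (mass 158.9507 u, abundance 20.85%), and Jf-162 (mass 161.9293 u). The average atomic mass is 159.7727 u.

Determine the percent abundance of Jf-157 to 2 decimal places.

Let x and y be the fractions of Jf-157 and Jf-162. Then x + y = 1 − 0.2085 = 0.7915 and 156.9577x + 161.9293y = 159.7727 − 0.2085×158.9507 = 126.63147905.
Substituting: 156.9577x + 161.9293(0.7915 − x) = 126.63147905
(156.9577 − 161.9293)x = -1.5355619  ⇒  x = 0.30887, y = 0.48263
Jf-157: 30.89%, Jf-162: 48.26%.

30.89%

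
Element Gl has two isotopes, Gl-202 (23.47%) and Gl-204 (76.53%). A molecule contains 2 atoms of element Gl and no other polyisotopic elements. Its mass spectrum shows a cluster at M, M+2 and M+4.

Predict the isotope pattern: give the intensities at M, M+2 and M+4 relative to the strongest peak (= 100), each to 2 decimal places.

9.41 : 61.34 : 100.00

Expanding (0.2347 + 0.7653)^2:
P(M) = 0.2347^2 = 0.055084
P(M+2) = 2 × 0.2347^1 × 0.7653^1 = 0.359232
P(M+4) = 0.7653^2 = 0.585684
The M+4 peak is largest (0.585684); scaling to 100 gives 9.41 : 61.34 : 100.00.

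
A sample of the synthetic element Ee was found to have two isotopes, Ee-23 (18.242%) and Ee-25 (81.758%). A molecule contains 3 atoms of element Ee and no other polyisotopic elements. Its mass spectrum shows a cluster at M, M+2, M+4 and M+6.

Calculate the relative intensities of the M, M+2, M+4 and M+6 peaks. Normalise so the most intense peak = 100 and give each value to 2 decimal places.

1.11 : 14.94 : 66.94 : 100.00

Each Ee atom is independently Ee-23 (p = 0.18242) or Ee-25 (q = 0.81758); the cluster is the binomial expansion (p + q)^3.
P(M) = 0.18242^3 = 0.006070
P(M+2) = 3 × 0.18242^2 × 0.81758^1 = 0.081620
P(M+4) = 3 × 0.18242^1 × 0.81758^2 = 0.365809
P(M+6) = 0.81758^3 = 0.546501
The M+6 peak is largest (0.546501); scaling to 100 gives 1.11 : 14.94 : 66.94 : 100.00.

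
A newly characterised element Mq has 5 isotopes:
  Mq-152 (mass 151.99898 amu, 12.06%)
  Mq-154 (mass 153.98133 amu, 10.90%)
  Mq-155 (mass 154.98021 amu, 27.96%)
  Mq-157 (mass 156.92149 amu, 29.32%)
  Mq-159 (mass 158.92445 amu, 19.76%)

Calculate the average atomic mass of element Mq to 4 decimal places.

155.8604 amu

The abundance-weighted mean is 0.1206 × 151.99898 + 0.1090 × 153.98133 + 0.2796 × 154.98021 + 0.2932 × 156.92149 + 0.1976 × 158.92445
= 18.331077 + 16.783965 + 43.332467 + 46.009381 + 31.403471 = 155.860361 amu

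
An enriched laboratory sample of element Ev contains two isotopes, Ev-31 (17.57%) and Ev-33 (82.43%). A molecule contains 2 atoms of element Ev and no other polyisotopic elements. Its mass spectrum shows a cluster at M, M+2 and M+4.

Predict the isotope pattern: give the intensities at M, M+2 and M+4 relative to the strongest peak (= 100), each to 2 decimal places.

4.54 : 42.63 : 100.00

The 2 Ev atoms are independent, so intensities follow the terms of (0.1757 + 0.8243)^2.
P(M) = 0.1757^2 = 0.030870
P(M+2) = 2 × 0.1757^1 × 0.8243^1 = 0.289659
P(M+4) = 0.8243^2 = 0.679470
The M+4 peak is largest (0.679470); scaling to 100 gives 4.54 : 42.63 : 100.00.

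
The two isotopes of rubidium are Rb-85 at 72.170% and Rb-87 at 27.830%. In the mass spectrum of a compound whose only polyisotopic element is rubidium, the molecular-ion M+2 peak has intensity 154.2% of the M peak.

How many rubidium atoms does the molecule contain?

For n independent Rb atoms, I(M+2)/I(M) = n · (abundance Rb-87) / (abundance Rb-85) = n · 0.27830/0.72170.
n = 1.542 × 0.72170/0.27830 = 4.00 ≈ 4

4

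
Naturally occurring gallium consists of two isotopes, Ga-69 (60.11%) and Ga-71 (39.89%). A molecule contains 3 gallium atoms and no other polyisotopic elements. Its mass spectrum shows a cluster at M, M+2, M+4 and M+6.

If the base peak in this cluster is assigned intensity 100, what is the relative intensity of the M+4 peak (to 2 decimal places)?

(0.6011 + 0.3989)^3 gives M 0.2172, M+2 0.4324, M+4 0.2869, M+6 0.0635; the largest is M+2.
P(M+2) = C(3,1) × 0.6011^2 × 0.3989^1 = 3 × 0.36132121 × 0.3989 = 0.432393 (base)
P(M+4) = C(3,2) × 0.6011^1 × 0.3989^2 = 3 × 0.6011 × 0.15912121 = 0.286943
Relative intensity = 0.286943 / 0.432393 × 100 = 66.36

66.36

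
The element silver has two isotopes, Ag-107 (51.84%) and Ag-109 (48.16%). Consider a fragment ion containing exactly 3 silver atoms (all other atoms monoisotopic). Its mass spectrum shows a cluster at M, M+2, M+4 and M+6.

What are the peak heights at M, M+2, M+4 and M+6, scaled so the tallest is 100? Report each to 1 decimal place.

Each Ag atom is independently Ag-107 (p = 0.5184) or Ag-109 (q = 0.4816); the cluster is the binomial expansion (p + q)^3.
P(M) = 0.5184^3 = 0.139314
P(M+2) = 3 × 0.5184^2 × 0.4816^1 = 0.388273
P(M+4) = 3 × 0.5184^1 × 0.4816^2 = 0.360711
P(M+6) = 0.4816^3 = 0.111702
The M+2 peak is largest (0.388273); scaling to 100 gives 35.9 : 100.0 : 92.9 : 28.8.

35.9 : 100.0 : 92.9 : 28.8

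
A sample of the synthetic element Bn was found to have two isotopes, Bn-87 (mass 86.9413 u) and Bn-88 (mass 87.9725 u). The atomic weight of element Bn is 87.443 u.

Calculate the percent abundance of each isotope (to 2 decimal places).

Bn-87: 51.35%, Bn-88: 48.65%

Writing the weighted mean with unknown fraction x of Bn-87:
86.9413·x + 87.9725·(1 − x) = 87.443
(86.9413 − 87.9725)·x = 87.443 − 87.9725
x = -0.5295 / -1.0312 = 0.51348 → 51.35% Bn-87, 48.65% Bn-88.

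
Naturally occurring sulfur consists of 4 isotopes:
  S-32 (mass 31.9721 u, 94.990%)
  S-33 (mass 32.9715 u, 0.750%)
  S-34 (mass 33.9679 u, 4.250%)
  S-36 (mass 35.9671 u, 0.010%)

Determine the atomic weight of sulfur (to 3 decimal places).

Ar = Σ fᵢ·mᵢ = 0.94990 × 31.9721 + 0.00750 × 32.9715 + 0.04250 × 33.9679 + 0.00010 × 35.9671
= 30.37030 + 0.24729 + 1.44364 + 0.00360 = 32.06483 u

32.065 u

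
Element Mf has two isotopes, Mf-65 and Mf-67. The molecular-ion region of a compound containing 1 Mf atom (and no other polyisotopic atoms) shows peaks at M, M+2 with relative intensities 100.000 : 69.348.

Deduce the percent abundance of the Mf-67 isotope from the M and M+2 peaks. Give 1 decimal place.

40.9%

If p is the fraction of Mf that is Mf-65, then I(M+2)/I(M) = [C(1,1)·p^0·(1−p)] / p^1 = 1·(1−p)/p = 69.348/100.000 = 0.6935
(1−p)/p = 0.6935/1 = 0.6935  ⇒  p = 1/(1 + 0.6935) = 0.5905
Mf-65: 59.1%, Mf-67: 40.9%.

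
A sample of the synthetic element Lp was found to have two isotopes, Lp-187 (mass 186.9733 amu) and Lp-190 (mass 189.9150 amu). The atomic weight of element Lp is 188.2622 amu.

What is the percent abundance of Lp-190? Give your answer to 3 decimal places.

With x = fraction of Lp-187 (so Lp-190 is 1 − x):
186.9733·x + 189.9150·(1 − x) = 188.2622
(186.9733 − 189.9150)·x = 188.2622 − 189.9150
x = -1.6528 / -2.9417 = 0.56185 → 56.185% Lp-187, 43.815% Lp-190.

43.815%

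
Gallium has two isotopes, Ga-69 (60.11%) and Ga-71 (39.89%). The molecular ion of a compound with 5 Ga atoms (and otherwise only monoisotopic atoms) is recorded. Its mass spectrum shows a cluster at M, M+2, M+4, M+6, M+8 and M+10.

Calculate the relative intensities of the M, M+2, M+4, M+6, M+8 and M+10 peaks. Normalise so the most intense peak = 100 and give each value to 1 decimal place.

The 5 Ga atoms are independent, so intensities follow the terms of (0.6011 + 0.3989)^5.
P(M) = 0.6011^5 = 0.078475
P(M+2) = 5 × 0.6011^4 × 0.3989^1 = 0.260388
P(M+4) = 10 × 0.6011^3 × 0.3989^2 = 0.345596
P(M+6) = 10 × 0.6011^2 × 0.3989^3 = 0.229343
P(M+8) = 5 × 0.6011^1 × 0.3989^4 = 0.076098
P(M+10) = 0.3989^5 = 0.010100
The M+4 peak is largest (0.345596); scaling to 100 gives 22.7 : 75.3 : 100.0 : 66.4 : 22.0 : 2.9.

22.7 : 75.3 : 100.0 : 66.4 : 22.0 : 2.9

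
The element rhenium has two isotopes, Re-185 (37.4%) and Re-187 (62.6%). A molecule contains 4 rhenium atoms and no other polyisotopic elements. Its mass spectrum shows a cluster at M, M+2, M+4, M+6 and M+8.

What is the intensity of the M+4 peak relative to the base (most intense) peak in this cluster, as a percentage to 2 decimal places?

(0.374 + 0.626)^4 gives M 0.0196, M+2 0.1310, M+4 0.3289, M+6 0.3670, M+8 0.1536; the largest is M+6.
P(M+6) = C(4,3) × 0.374^1 × 0.626^3 = 4 × 0.3740 × 0.24531438 = 0.366990 (base)
P(M+4) = C(4,2) × 0.374^2 × 0.626^2 = 6 × 0.139876 × 0.391876 = 0.328884
Relative intensity = 0.328884 / 0.366990 × 100 = 89.62

89.62%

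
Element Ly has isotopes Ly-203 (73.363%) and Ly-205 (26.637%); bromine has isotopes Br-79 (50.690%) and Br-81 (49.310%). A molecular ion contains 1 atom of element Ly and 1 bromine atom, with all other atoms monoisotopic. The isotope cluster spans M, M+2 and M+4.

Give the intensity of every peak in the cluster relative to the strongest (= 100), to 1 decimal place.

74.9 : 100.0 : 26.4

Element Ly pattern (n=1): 0.73363 : 0.26637
Bromine pattern (n=1): 0.5069 : 0.4931
Convolve the two distributions (both contribute in 2-u steps):
  M: 0.73363×0.5069 = 0.371877
  M+2: 0.73363×0.4931 + 0.26637×0.5069 = 0.496776
  M+4: 0.26637×0.4931 = 0.131347
Scale to base peak (0.496776) = 100: 74.9 : 100.0 : 26.4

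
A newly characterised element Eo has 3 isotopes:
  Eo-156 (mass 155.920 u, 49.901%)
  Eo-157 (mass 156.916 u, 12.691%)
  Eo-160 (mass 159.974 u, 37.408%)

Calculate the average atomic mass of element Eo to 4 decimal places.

157.5629 u

The abundance-weighted mean is 0.49901 × 155.920 + 0.12691 × 156.916 + 0.37408 × 159.974
= 77.80564 + 19.91421 + 59.84307 = 157.56292 u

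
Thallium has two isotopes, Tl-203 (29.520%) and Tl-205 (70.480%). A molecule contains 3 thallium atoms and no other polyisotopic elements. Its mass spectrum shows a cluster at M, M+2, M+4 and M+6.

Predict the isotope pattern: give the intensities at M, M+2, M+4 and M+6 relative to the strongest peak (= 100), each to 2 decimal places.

The 3 Tl atoms are independent, so intensities follow the terms of (0.29520 + 0.70480)^3.
P(M) = 0.29520^3 = 0.025725
P(M+2) = 3 × 0.29520^2 × 0.70480^1 = 0.184255
P(M+4) = 3 × 0.29520^1 × 0.70480^2 = 0.439916
P(M+6) = 0.70480^3 = 0.350104
The M+4 peak is largest (0.439916); scaling to 100 gives 5.85 : 41.88 : 100.00 : 79.58.

5.85 : 41.88 : 100.00 : 79.58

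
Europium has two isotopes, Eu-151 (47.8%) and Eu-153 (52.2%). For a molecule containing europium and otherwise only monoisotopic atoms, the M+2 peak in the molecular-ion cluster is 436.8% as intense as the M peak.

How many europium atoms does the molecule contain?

4

With n Eu atoms, P(M+2)/P(M) = C(n,1)·p^(n−1)q / p^n = n·q/p = n · 0.522/0.478.
n = 4.368 × 0.478/0.522 = 4.00 ≈ 4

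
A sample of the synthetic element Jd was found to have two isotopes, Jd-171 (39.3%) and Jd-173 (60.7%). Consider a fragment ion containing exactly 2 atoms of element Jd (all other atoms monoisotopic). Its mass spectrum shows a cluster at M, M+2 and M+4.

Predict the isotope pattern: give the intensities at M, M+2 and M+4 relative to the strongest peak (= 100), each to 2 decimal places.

Expanding (0.393 + 0.607)^2:
P(M) = 0.393^2 = 0.154449
P(M+2) = 2 × 0.393^1 × 0.607^1 = 0.477102
P(M+4) = 0.607^2 = 0.368449
The M+2 peak is largest (0.477102); scaling to 100 gives 32.37 : 100.00 : 77.23.

32.37 : 100.00 : 77.23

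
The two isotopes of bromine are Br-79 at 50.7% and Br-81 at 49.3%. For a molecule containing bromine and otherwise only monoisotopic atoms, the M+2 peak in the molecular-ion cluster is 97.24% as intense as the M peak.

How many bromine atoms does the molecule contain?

1

For n independent Br atoms, I(M+2)/I(M) = n · (abundance Br-81) / (abundance Br-79) = n · 0.493/0.507.
n = 0.9724 × 0.507/0.493 = 1.00 ≈ 1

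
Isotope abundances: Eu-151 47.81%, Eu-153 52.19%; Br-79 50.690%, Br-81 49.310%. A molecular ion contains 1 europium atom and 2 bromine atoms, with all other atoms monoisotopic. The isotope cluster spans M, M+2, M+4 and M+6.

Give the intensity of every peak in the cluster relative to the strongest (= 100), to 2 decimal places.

32.57 : 98.93 : 100.00 : 33.65

Europium pattern (n=1): 0.4781 : 0.5219
Bromine pattern (n=2): 0.25694761 : 0.49990478 : 0.24314761
Convolve the two distributions (both contribute in 2-u steps):
  M: 0.4781×0.25694761 = 0.122847
  M+2: 0.4781×0.49990478 + 0.5219×0.25694761 = 0.373105
  M+4: 0.4781×0.24314761 + 0.5219×0.49990478 = 0.377149
  M+6: 0.5219×0.24314761 = 0.126899
Scale to base peak (0.377149) = 100: 32.57 : 98.93 : 100.00 : 33.65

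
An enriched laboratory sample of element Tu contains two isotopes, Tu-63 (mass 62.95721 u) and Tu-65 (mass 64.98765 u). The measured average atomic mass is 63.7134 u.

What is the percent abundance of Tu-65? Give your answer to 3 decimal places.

With x = fraction of Tu-63 (so Tu-65 is 1 − x):
62.95721·x + 64.98765·(1 − x) = 63.7134
(62.95721 − 64.98765)·x = 63.7134 − 64.98765
x = -1.27425 / -2.03044 = 0.62757 → 62.757% Tu-63, 37.243% Tu-65.

37.243%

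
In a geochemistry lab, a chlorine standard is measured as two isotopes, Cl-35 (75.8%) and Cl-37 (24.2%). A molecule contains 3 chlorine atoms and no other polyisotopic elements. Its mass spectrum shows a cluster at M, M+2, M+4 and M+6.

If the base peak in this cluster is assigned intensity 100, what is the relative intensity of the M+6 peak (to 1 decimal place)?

3.3

Binomial terms of (0.758 + 0.242)^3: M 0.4355, M+2 0.4171, M+4 0.1332, M+6 0.0142 → M is the base peak.
P(M) = C(3,0) × 0.758^3 × 0.242^0 = 1 × 0.43551951 × 1.0000 = 0.435520 (base)
P(M+6) = C(3,3) × 0.758^0 × 0.242^3 = 1 × 1.0000 × 0.01417249 = 0.014172
Relative intensity = 0.014172 / 0.435520 × 100 = 3.3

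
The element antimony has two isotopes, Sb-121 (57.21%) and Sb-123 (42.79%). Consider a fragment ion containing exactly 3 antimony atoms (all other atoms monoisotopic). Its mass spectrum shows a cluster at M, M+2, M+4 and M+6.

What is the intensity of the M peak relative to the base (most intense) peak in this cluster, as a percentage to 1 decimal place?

44.6%

Term probabilities: M 0.1872, M+2 0.4202, M+4 0.3143, M+6 0.0783. Base peak = M+2.
P(M+2) = C(3,1) × 0.5721^2 × 0.4279^1 = 3 × 0.32729841 × 0.4279 = 0.420153 (base)
P(M) = C(3,0) × 0.5721^3 × 0.4279^0 = 1 × 0.18724742 × 1.0000 = 0.187247
Relative intensity = 0.187247 / 0.420153 × 100 = 44.6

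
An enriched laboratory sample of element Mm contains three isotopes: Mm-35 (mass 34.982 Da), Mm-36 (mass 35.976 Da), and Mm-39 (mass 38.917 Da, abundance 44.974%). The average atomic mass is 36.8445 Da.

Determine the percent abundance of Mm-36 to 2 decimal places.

The remaining 55.026% is split between Mm-35 (fraction x) and Mm-36 (fraction 0.55026 − x).
Substituting: 34.982x + 35.976(0.55026 − x) = 19.34196842
(34.982 − 35.976)x = -0.45418534  ⇒  x = 0.45693, y = 0.09333
Mm-35: 45.69%, Mm-36: 9.33%.

9.33%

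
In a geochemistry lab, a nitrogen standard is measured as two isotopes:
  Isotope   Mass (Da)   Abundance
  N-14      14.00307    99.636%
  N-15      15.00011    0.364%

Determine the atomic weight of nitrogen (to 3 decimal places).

Weight each isotope mass by its fractional abundance: 0.99636 × 14.00307 + 0.00364 × 15.00011
= 13.952099 + 0.054600 = 14.006699 Da

14.007 Da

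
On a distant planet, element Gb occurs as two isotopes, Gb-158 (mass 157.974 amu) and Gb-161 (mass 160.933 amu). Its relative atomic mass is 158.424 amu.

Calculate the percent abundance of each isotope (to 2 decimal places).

Writing the weighted mean with unknown fraction x of Gb-158:
157.974·x + 160.933·(1 − x) = 158.424
(157.974 − 160.933)·x = 158.424 − 160.933
x = -2.509 / -2.959 = 0.84792 → 84.79% Gb-158, 15.21% Gb-161.

Gb-158: 84.79%, Gb-161: 15.21%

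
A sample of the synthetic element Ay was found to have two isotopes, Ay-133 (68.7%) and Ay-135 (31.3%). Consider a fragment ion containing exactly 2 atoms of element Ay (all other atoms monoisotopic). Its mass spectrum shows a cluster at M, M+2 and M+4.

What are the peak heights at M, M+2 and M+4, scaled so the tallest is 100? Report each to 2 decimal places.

100.00 : 91.12 : 20.76

Expanding (0.687 + 0.313)^2:
P(M) = 0.687^2 = 0.471969
P(M+2) = 2 × 0.687^1 × 0.313^1 = 0.430062
P(M+4) = 0.313^2 = 0.097969
The M peak is largest (0.471969); scaling to 100 gives 100.00 : 91.12 : 20.76.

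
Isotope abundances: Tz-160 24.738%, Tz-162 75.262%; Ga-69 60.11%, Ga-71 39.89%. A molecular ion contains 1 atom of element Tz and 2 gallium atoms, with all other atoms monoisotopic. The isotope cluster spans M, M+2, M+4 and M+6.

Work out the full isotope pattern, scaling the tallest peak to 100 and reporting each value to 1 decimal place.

Element Tz pattern (n=1): 0.24738 : 0.75262
Gallium pattern (n=2): 0.36132121 : 0.47955758 : 0.15912121
Convolve the two distributions (both contribute in 2-u steps):
  M: 0.24738×0.36132121 = 0.089384
  M+2: 0.24738×0.47955758 + 0.75262×0.36132121 = 0.390571
  M+4: 0.24738×0.15912121 + 0.75262×0.47955758 = 0.400288
  M+6: 0.75262×0.15912121 = 0.119758
Scale to base peak (0.400288) = 100: 22.3 : 97.6 : 100.0 : 29.9

22.3 : 97.6 : 100.0 : 29.9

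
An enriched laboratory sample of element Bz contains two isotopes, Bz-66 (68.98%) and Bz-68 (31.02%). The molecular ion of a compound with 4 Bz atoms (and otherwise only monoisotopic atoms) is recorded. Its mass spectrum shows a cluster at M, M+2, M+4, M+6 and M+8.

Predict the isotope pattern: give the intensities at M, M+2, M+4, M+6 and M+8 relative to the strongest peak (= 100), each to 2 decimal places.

Each Bz atom is independently Bz-66 (p = 0.6898) or Bz-68 (q = 0.3102); the cluster is the binomial expansion (p + q)^4.
P(M) = 0.6898^4 = 0.226409
P(M+2) = 4 × 0.6898^3 × 0.3102^1 = 0.407260
P(M+4) = 6 × 0.6898^2 × 0.3102^2 = 0.274714
P(M+6) = 4 × 0.6898^1 × 0.3102^3 = 0.082359
P(M+8) = 0.3102^4 = 0.009259
The M+2 peak is largest (0.407260); scaling to 100 gives 55.59 : 100.00 : 67.45 : 20.22 : 2.27.

55.59 : 100.00 : 67.45 : 20.22 : 2.27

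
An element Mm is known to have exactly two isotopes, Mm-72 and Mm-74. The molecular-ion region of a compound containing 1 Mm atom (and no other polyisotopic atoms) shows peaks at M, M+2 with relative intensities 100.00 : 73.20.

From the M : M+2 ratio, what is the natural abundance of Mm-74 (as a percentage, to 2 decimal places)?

Let p = fractional abundance of Mm-72. I(M+2)/I(M) = [C(1,1)·p^0·(1−p)] / p^1 = 1·(1−p)/p = 73.20/100.00 = 0.7320
(1−p)/p = 0.7320/1 = 0.7320  ⇒  p = 1/(1 + 0.7320) = 0.5774
Mm-72: 57.74%, Mm-74: 42.26%.

42.26%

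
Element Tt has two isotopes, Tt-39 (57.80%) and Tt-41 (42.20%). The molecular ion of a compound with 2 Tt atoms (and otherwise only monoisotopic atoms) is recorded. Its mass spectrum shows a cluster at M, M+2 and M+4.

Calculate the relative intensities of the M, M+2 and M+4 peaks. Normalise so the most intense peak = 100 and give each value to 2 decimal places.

The 2 Tt atoms are independent, so intensities follow the terms of (0.5780 + 0.4220)^2.
P(M) = 0.5780^2 = 0.334084
P(M+2) = 2 × 0.5780^1 × 0.4220^1 = 0.487832
P(M+4) = 0.4220^2 = 0.178084
The M+2 peak is largest (0.487832); scaling to 100 gives 68.48 : 100.00 : 36.51.

68.48 : 100.00 : 36.51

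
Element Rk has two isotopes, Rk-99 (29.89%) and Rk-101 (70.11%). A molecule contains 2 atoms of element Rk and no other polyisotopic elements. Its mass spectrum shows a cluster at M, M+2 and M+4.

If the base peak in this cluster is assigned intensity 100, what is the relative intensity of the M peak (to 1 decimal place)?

18.2

Term probabilities: M 0.0893, M+2 0.4191, M+4 0.4915. Base peak = M+4.
P(M+4) = C(2,2) × 0.2989^0 × 0.7011^2 = 1 × 1.0000 × 0.49154121 = 0.491541 (base)
P(M) = C(2,0) × 0.2989^2 × 0.7011^0 = 1 × 0.08934121 × 1.0000 = 0.089341
Relative intensity = 0.089341 / 0.491541 × 100 = 18.2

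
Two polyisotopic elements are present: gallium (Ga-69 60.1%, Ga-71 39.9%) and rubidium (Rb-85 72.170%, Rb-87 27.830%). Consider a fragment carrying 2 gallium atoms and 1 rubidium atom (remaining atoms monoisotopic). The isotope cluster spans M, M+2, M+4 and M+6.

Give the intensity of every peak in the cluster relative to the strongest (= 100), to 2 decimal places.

Gallium pattern (n=2): 0.361201 : 0.479598 : 0.159201
Rubidium pattern (n=1): 0.7217 : 0.2783
Convolve the two distributions (both contribute in 2-u steps):
  M: 0.361201×0.7217 = 0.260679
  M+2: 0.361201×0.2783 + 0.479598×0.7217 = 0.446648
  M+4: 0.479598×0.2783 + 0.159201×0.7217 = 0.248367
  M+6: 0.159201×0.2783 = 0.044306
Scale to base peak (0.446648) = 100: 58.36 : 100.00 : 55.61 : 9.92

58.36 : 100.00 : 55.61 : 9.92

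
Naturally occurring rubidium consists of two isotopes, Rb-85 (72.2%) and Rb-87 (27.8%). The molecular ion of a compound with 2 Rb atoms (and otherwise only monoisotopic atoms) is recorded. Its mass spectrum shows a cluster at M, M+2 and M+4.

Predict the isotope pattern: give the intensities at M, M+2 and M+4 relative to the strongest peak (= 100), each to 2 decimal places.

100.00 : 77.01 : 14.83

The 2 Rb atoms are independent, so intensities follow the terms of (0.722 + 0.278)^2.
P(M) = 0.722^2 = 0.521284
P(M+2) = 2 × 0.722^1 × 0.278^1 = 0.401432
P(M+4) = 0.278^2 = 0.077284
The M peak is largest (0.521284); scaling to 100 gives 100.00 : 77.01 : 14.83.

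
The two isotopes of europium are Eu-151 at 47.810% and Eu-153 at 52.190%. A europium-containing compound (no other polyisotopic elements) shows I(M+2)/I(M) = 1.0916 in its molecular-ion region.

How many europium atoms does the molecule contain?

With n Eu atoms, P(M+2)/P(M) = C(n,1)·p^(n−1)q / p^n = n·q/p = n · 0.52190/0.47810.
n = 1.0916 × 0.47810/0.52190 = 1.00 ≈ 1

1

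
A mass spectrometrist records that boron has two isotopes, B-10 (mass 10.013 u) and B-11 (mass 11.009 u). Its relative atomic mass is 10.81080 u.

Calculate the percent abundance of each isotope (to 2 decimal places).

B-10: 19.90%, B-11: 80.10%

With x = fraction of B-10 (so B-11 is 1 − x):
10.013·x + 11.009·(1 − x) = 10.81080
(10.013 − 11.009)·x = 10.81080 − 11.009
x = -0.19820 / -0.996 = 0.19900 → 19.90% B-10, 80.10% B-11.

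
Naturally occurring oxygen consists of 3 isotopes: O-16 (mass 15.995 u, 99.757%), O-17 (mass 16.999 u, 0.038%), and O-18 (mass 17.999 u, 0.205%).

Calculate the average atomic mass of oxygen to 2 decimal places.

Average mass = Σ (abundance × isotope mass) = 0.99757 × 15.995 + 0.00038 × 16.999 + 0.00205 × 17.999
= 15.9561 + 0.0065 + 0.0369 = 15.9995 u

16.00 u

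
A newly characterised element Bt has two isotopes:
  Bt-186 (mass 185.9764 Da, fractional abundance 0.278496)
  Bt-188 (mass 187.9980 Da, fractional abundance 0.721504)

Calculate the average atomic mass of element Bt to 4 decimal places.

187.4350 Da

Weight each isotope mass by its fractional abundance: 0.278496 × 185.9764 + 0.721504 × 187.9980
= 51.79368 + 135.64131 = 187.43499 Da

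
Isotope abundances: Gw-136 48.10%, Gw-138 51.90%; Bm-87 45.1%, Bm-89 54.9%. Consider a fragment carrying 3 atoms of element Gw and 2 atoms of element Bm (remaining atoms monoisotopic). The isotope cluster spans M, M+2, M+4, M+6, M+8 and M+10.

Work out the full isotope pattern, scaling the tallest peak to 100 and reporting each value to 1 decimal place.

Element Gw pattern (n=3): 0.11128464 : 0.36022908 : 0.38868792 : 0.13979836
Element Bm pattern (n=2): 0.203401 : 0.495198 : 0.301401
Convolve the two distributions (both contribute in 2-u steps):
  M: 0.11128464×0.203401 = 0.022635
  M+2: 0.11128464×0.495198 + 0.36022908×0.203401 = 0.128379
  M+4: 0.11128464×0.301401 + 0.36022908×0.495198 + 0.38868792×0.203401 = 0.290986
  M+6: 0.36022908×0.301401 + 0.38868792×0.495198 + 0.13979836×0.203401 = 0.329486
  M+8: 0.38868792×0.301401 + 0.13979836×0.495198 = 0.186379
  M+10: 0.13979836×0.301401 = 0.042135
Scale to base peak (0.329486) = 100: 6.9 : 39.0 : 88.3 : 100.0 : 56.6 : 12.8

6.9 : 39.0 : 88.3 : 100.0 : 56.6 : 12.8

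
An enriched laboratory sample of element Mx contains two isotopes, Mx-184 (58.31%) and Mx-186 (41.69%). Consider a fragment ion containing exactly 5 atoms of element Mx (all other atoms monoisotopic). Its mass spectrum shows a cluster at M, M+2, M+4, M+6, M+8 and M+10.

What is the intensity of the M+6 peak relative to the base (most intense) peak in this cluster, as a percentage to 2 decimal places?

(0.5831 + 0.4169)^5 gives M 0.0674, M+2 0.2410, M+4 0.3446, M+6 0.2464, M+8 0.0881, M+10 0.0126; the largest is M+4.
P(M+4) = C(5,2) × 0.5831^3 × 0.4169^2 = 10 × 0.19825727 × 0.17380561 = 0.344582 (base)
P(M+6) = C(5,3) × 0.5831^2 × 0.4169^3 = 10 × 0.34000561 × 0.07245956 = 0.246367
Relative intensity = 0.246367 / 0.344582 × 100 = 71.50

71.50%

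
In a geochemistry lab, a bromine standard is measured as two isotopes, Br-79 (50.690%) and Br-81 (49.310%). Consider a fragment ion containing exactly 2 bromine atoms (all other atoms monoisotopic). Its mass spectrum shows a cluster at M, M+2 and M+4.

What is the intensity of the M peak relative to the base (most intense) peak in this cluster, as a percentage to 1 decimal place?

Term probabilities: M 0.2569, M+2 0.4999, M+4 0.2431. Base peak = M+2.
P(M+2) = C(2,1) × 0.50690^1 × 0.49310^1 = 2 × 0.5069 × 0.4931 = 0.499905 (base)
P(M) = C(2,0) × 0.50690^2 × 0.49310^0 = 1 × 0.25694761 × 1.0000 = 0.256948
Relative intensity = 0.256948 / 0.499905 × 100 = 51.4

51.4%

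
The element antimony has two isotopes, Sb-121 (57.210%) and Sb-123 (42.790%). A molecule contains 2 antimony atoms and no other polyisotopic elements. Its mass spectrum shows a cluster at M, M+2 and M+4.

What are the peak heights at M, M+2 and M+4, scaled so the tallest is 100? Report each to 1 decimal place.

66.8 : 100.0 : 37.4

Each Sb atom is independently Sb-121 (p = 0.57210) or Sb-123 (q = 0.42790); the cluster is the binomial expansion (p + q)^2.
P(M) = 0.57210^2 = 0.327298
P(M+2) = 2 × 0.57210^1 × 0.42790^1 = 0.489603
P(M+4) = 0.42790^2 = 0.183098
The M+2 peak is largest (0.489603); scaling to 100 gives 66.8 : 100.0 : 37.4.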